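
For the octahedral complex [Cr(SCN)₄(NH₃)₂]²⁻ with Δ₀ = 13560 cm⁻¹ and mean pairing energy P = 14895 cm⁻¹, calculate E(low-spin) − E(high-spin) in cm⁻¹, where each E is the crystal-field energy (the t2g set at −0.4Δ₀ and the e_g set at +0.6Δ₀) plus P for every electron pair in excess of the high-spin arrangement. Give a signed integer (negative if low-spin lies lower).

1335

Ligand charges: 4×(-1) from SCN⁻ and 2×(+0) from NH₃ sum to -4; with overall charge -2, Cr is +2.
Cr²⁺: group 6, so d-count = 6 − 2 = 4.
High-spin d⁴ fills as t2g^3 e_g^1 with CFSE 3(−0.4) + 1(+0.6) = -0.6Δ₀ = -8136 cm⁻¹.
Low-spin: t2g^4 e_g^0, orbital CFSE = -1.6Δ₀ = -21696 cm⁻¹; plus 1 excess pair × P = +14895 cm⁻¹; total -6801 cm⁻¹.
The difference is -6801 − (-8136) = 1335 cm⁻¹, so high-spin lies lower.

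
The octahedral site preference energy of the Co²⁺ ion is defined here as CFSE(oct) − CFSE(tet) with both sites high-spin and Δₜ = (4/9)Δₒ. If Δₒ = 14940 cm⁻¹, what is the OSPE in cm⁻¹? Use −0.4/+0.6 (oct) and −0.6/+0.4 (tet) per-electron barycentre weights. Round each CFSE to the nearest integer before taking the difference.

-3984

Group 9 minus oxidation state +2 gives a d⁷ configuration for Co²⁺.
Octahedral (high-spin): t2g^5 e_g^2, CFSE = 5(−0.4) + 2(+0.6) = -0.8Δₒ = -0.8 × 14940 = -11952 cm⁻¹.
In a tetrahedral site the filling is e^4 t2^3: CFSE(tet) = -1.2Δₜ = -1.2 × (4/9)(14940) = -7968 cm⁻¹.
OSPE = -11952 − (-7968) = -3984 cm⁻¹.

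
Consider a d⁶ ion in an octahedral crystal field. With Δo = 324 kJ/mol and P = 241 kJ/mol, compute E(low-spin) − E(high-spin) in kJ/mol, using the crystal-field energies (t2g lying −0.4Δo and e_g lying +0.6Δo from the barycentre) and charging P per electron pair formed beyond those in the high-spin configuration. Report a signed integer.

-166

High-spin: t2g^4 e_g^2, CFSE = -0.4Δo = -130 kJ/mol.
For low-spin the configuration is t2g^6 e_g^0: orbital energy -2.4 × 324 = -778 kJ/mol, and 2 additional pairs relative to high-spin add 482 kJ/mol, giving -296 kJ/mol.
E(LS) − E(HS) = -296 − (-130) = -166 kJ/mol.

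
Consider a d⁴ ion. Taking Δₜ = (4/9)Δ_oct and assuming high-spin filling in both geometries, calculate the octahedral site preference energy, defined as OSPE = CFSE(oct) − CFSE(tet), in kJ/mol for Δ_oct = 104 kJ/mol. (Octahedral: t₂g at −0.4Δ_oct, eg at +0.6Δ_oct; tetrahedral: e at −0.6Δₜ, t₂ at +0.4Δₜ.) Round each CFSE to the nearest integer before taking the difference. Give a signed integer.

-44

Octahedral (high-spin): t₂g³ eg¹, CFSE = 3(−0.4) + 1(+0.6) = -0.6Δ_oct = -0.6 × 104 = -62 kJ/mol.
Tetrahedral e² t₂² gives -0.4Δₜ = -0.4 × (4/9) × 104 = -18 kJ/mol.
OSPE = CFSE(oct) − CFSE(tet) = -62 − (-18) = -44 kJ/mol.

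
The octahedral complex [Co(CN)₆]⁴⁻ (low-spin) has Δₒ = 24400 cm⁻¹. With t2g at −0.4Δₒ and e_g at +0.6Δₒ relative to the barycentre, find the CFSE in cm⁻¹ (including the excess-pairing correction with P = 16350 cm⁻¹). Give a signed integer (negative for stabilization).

-27570

Each CN⁻ contributes -1; 6 × (-1) = -6. With overall charge -4, Co is in the +2 oxidation state.
Co sits in group 9; removing 2 electrons leaves Co²⁺ with 9 − 2 = 7 d electrons.
Electron filling gives t2g^6 e_g^1.
CFSE(orbital) = 6×(-0.4Δₒ) + 1×(0.6Δₒ) = -1.8Δₒ; with Δₒ = 24400 cm⁻¹ that is -43920 cm⁻¹.
Relative to high-spin t2g^5 e_g^2 (2 paired), the low-spin configuration has 1 additional pair, contributing +1 × 16350 = +16350 cm⁻¹.
Combining: -43920 + 16350 = -27570 cm⁻¹.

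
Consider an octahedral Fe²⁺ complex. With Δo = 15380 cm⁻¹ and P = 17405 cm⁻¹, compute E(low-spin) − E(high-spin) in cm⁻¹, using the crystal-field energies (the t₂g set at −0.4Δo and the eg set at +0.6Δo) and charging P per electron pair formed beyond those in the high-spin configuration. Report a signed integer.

Fe is in group 8, so Fe²⁺ is d⁶ (8 − 2 = 6).
In the high-spin limit (t₂g⁴ eg²) the orbital term is -0.4Δo = -6152 cm⁻¹, with no excess pairing.
Low-spin t₂g⁶ eg⁰ gives -2.4Δo = -36912 cm⁻¹, but forming 2 extra pairs costs 2P = 34810 cm⁻¹, so E(LS) = -36912 + 34810 = -2102 cm⁻¹.
Thus E(LS) − E(HS) = 4050 cm⁻¹.

4050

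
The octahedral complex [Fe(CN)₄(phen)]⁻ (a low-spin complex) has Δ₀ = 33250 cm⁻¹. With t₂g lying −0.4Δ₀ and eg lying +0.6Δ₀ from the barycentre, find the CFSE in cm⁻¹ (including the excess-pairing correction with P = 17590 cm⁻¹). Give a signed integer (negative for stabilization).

-31320

Ligand charges: 4×(-1) from CN⁻ and 1×(+0) from phen sum to -4; with overall charge -1, Fe is +3.
Fe³⁺: group 8, so d-count = 8 − 3 = 5.
Configuration: t₂g⁵ eg⁰.
The orbital stabilization is -2.0Δ₀ = -2.0 × 33250 = -66500 cm⁻¹.
Pairing penalty: 2 pairs vs 0 in the high-spin reference → 2 extra × P = 35180 cm⁻¹.
Overall CFSE = -66500 + 35180 = -31320 cm⁻¹.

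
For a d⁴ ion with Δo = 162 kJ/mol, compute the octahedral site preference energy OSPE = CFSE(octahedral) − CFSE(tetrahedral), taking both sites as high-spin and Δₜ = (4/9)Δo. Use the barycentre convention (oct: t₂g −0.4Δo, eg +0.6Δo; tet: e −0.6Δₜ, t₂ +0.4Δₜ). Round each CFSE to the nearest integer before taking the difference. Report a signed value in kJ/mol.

-68

In an octahedral site d⁴ (HS) is t2g^3 e_g^1, giving CFSE(oct) = -0.6Δo = -97 kJ/mol.
In a tetrahedral site the filling is e^2 t2^2: CFSE(tet) = -0.4Δₜ = -0.4 × (4/9)(162) = -29 kJ/mol.
OSPE = -97 − (-29) = -68 kJ/mol.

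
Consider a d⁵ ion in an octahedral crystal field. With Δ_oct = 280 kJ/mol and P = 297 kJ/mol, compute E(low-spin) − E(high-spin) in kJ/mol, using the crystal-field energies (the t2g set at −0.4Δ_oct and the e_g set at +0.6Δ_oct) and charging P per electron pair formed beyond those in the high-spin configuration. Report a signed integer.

High-spin: t2g^3 e_g^2, CFSE = 0.0Δ_oct = 0 kJ/mol.
Low-spin: t2g^5 e_g^0, orbital CFSE = -2.0Δ_oct = -560 kJ/mol; plus 2 excess pairs × P = +594 kJ/mol; total 34 kJ/mol.
The difference is 34 − (0) = 34 kJ/mol, so high-spin lies lower.

34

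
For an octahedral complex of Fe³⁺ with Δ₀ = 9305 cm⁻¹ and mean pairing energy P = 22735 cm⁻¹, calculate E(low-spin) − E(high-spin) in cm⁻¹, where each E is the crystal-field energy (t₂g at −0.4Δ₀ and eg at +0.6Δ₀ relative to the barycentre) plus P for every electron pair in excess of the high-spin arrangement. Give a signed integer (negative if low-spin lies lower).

26860

Fe³⁺: group 8, so d-count = 8 − 3 = 5.
In the high-spin limit (t₂g³ eg²) the orbital term is 0.0Δ₀ = 0 cm⁻¹, with no excess pairing.
Low-spin t₂g⁵ eg⁰ gives -2.0Δ₀ = -18610 cm⁻¹, but forming 2 extra pairs costs 2P = 45470 cm⁻¹, so E(LS) = -18610 + 45470 = 26860 cm⁻¹.
E(LS) − E(HS) = 26860 − (0) = 26860 cm⁻¹.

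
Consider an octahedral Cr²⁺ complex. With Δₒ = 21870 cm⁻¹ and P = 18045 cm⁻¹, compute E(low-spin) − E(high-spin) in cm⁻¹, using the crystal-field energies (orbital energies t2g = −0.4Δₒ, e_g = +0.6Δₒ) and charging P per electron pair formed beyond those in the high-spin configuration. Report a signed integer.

-3825

Cr sits in group 6; removing 2 electrons leaves Cr²⁺ with 6 − 2 = 4 d electrons.
In the high-spin limit (t2g^3 e_g^1) the orbital term is -0.6Δₒ = -13122 cm⁻¹, with no excess pairing.
Low-spin t2g^4 e_g^0 gives -1.6Δₒ = -34992 cm⁻¹, but forming 1 extra pair costs 1P = 18045 cm⁻¹, so E(LS) = -34992 + 18045 = -16947 cm⁻¹.
The difference is -16947 − (-13122) = -3825 cm⁻¹, so low-spin lies lower.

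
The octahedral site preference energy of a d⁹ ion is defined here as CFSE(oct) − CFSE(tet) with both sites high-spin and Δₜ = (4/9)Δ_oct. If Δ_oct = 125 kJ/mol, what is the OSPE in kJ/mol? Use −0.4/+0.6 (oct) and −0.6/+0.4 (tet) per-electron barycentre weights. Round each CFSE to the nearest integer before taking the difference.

Octahedral (high-spin): t2g^6 e_g^3, CFSE = 6(−0.4) + 3(+0.6) = -0.6Δ_oct = -0.6 × 125 = -75 kJ/mol.
Tetrahedral: e^4 t2^5, CFSE = 4(−0.6) + 5(+0.4) = -0.4Δₜ = -0.4 × (4/9) × 125 = -22 kJ/mol.
OSPE = CFSE(oct) − CFSE(tet) = -75 − (-22) = -53 kJ/mol.

-53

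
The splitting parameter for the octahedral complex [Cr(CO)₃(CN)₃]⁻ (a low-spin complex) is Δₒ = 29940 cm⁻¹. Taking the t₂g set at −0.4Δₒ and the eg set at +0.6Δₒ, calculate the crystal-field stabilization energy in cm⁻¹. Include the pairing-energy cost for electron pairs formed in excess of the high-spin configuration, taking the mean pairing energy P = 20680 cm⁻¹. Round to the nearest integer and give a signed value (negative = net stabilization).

-27224

Ligand charges: 3×(+0) from CO and 3×(-1) from CN⁻ sum to -3; with overall charge -1, Cr is +2.
Group 6 minus oxidation state +2 gives a d⁴ configuration for Cr²⁺.
The d⁴ electrons fill as t₂g⁴ eg⁰.
CFSE(orbital) = 4×(-0.4Δₒ) + 0×(0.6Δₒ) = -1.6Δₒ; with Δₒ = 29940 cm⁻¹ that is -47904 cm⁻¹.
High-spin d⁴ would be t₂g³ eg¹ with 0 pairs; low-spin has 1, so 1 excess pair costs +1P = +20680 cm⁻¹.
Net CFSE = -47904 + 20680 = -27224 cm⁻¹.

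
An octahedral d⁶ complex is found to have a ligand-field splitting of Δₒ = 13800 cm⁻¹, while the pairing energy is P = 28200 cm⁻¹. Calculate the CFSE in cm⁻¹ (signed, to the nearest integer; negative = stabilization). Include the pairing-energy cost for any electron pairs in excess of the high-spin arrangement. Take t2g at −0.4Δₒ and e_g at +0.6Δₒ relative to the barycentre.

Since Δₒ = 13800 cm⁻¹ < P = 28200 cm⁻¹, the complex adopts the high-spin configuration.
Configuration: t2g^4 e_g^2.
Orbital CFSE = -0.4Δₒ = -0.4 × 13800 = -5520 cm⁻¹.
High-spin has no excess pairs, so no pairing correction applies.

-5520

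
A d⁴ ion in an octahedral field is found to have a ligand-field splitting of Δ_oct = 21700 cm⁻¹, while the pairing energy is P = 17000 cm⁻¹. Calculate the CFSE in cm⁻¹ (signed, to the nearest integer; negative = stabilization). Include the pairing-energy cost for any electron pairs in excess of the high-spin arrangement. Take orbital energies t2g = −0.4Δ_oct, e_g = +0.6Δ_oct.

Since Δ_oct = 21700 cm⁻¹ > P = 17000 cm⁻¹, the complex adopts the low-spin configuration.
Filling d⁴ accordingly: t2g^4 e_g^0.
Orbital CFSE = -1.6Δ_oct = -1.6 × 21700 = -34720 cm⁻¹.
Excess pairs vs high-spin: 1 − 0 = 1; pairing cost = +17000 cm⁻¹.
Net CFSE = -34720 + 17000 = -17720 cm⁻¹.

-17720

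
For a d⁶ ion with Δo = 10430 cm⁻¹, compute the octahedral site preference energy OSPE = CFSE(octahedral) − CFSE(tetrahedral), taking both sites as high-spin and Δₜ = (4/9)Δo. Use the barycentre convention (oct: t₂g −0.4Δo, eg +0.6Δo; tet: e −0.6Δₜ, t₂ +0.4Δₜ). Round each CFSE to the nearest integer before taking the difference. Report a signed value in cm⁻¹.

-1391

Octahedral (high-spin): t₂g⁴ eg², CFSE = 4(−0.4) + 2(+0.6) = -0.4Δo = -0.4 × 10430 = -4172 cm⁻¹.
Tetrahedral: e³ t₂³, CFSE = 3(−0.6) + 3(+0.4) = -0.6Δₜ = -0.6 × (4/9) × 10430 = -2781 cm⁻¹.
OSPE = CFSE(oct) − CFSE(tet) = -4172 − (-2781) = -1391 cm⁻¹.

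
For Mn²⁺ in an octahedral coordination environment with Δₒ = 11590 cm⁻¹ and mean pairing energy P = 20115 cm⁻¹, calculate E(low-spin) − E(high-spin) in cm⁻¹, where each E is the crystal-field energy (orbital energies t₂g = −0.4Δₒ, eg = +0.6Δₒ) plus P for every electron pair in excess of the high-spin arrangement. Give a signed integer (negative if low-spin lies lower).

17050

Mn sits in group 7; removing 2 electrons leaves Mn²⁺ with 7 − 2 = 5 d electrons.
In the high-spin limit (t₂g³ eg²) the orbital term is 0.0Δₒ = 0 cm⁻¹, with no excess pairing.
Low-spin: t₂g⁵ eg⁰, orbital CFSE = -2.0Δₒ = -23180 cm⁻¹; plus 2 excess pairs × P = +40230 cm⁻¹; total 17050 cm⁻¹.
E(LS) − E(HS) = 17050 − (0) = 17050 cm⁻¹.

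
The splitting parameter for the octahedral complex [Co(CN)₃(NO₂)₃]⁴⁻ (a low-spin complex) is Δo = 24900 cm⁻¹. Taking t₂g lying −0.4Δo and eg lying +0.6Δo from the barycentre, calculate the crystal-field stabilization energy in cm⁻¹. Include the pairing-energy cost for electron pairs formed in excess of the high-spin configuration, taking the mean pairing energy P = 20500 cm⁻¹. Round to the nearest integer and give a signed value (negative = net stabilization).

-24320

Ligand charges: 3×(-1) from CN⁻ and 3×(-1) from NO₂⁻ sum to -6; with overall charge -4, Co is +2.
Co is in group 9, so Co²⁺ is d⁷ (9 − 2 = 7).
The d⁷ electrons fill as t₂g⁶ eg¹.
CFSE(orbital) = 6×(-0.4Δo) + 1×(0.6Δo) = -1.8Δo; with Δo = 24900 cm⁻¹ that is -44820 cm⁻¹.
Pairing penalty: 3 pairs vs 2 in the high-spin reference → 1 extra × P = 20500 cm⁻¹.
Combining: -44820 + 20500 = -24320 cm⁻¹.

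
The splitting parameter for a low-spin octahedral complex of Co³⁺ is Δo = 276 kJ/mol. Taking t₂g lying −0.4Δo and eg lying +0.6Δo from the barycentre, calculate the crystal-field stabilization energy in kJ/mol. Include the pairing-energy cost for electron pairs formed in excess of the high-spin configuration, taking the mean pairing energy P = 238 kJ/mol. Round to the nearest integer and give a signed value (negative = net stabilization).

Co³⁺: group 9, so d-count = 9 − 3 = 6.
Electron filling gives t₂g⁶ eg⁰.
CFSE(orbital) = 6×(-0.4Δo) + 0×(0.6Δo) = -2.4Δo; with Δo = 276 kJ/mol that is -662 kJ/mol.
Relative to high-spin t₂g⁴ eg² (1 paired), the low-spin configuration has 2 additional pairs, contributing +2 × 238 = +476 kJ/mol.
Overall CFSE = -662 + 476 = -186 kJ/mol.

-186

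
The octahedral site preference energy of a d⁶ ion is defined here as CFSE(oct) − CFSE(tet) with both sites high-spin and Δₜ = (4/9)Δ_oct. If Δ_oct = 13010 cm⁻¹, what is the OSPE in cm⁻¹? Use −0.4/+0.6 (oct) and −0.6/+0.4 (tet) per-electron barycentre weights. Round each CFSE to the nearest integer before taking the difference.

Octahedral (high-spin): t₂g⁴ eg², CFSE = 4(−0.4) + 2(+0.6) = -0.4Δ_oct = -0.4 × 13010 = -5204 cm⁻¹.
Tetrahedral: e³ t₂³, CFSE = 3(−0.6) + 3(+0.4) = -0.6Δₜ = -0.6 × (4/9) × 13010 = -3469 cm⁻¹.
OSPE = CFSE(oct) − CFSE(tet) = -5204 − (-3469) = -1735 cm⁻¹.

-1735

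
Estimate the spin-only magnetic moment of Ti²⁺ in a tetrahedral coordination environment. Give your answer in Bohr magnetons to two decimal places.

2.83 Bohr magnetons

Ti is in group 4, so Ti²⁺ is d² (4 − 2 = 2).
Tetrahedral splitting is small, so the complex is high-spin.
Configuration: e² t₂⁰ → 2 unpaired electrons.
μ(spin-only) = √[2(2+2)] = √8 ≈ 2.83 Bohr magnetons.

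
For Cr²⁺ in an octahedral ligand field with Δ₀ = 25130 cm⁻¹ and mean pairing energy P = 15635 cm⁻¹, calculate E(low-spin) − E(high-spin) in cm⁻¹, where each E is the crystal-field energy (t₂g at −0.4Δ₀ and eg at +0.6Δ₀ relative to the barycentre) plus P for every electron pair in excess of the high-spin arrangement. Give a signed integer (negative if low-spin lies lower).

Cr²⁺: group 6, so d-count = 6 − 2 = 4.
High-spin d⁴ fills as t₂g³ eg¹ with CFSE 3(−0.4) + 1(+0.6) = -0.6Δ₀ = -15078 cm⁻¹.
For low-spin the configuration is t₂g⁴ eg⁰: orbital energy -1.6 × 25130 = -40208 cm⁻¹, and 1 additional pair relative to high-spin adds 15635 cm⁻¹, giving -24573 cm⁻¹.
Thus E(LS) − E(HS) = -9495 cm⁻¹.

-9495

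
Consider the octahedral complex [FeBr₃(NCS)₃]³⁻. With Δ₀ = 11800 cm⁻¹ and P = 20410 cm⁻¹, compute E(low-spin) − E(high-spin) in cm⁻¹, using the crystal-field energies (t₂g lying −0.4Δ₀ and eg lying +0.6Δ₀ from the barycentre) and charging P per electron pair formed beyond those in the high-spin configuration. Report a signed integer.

Ligand charges: 3×(-1) from Br⁻ and 3×(-1) from NCS⁻ sum to -6; with overall charge -3, Fe is +3.
Fe is in group 8, so Fe³⁺ is d⁵ (8 − 3 = 5).
In the high-spin limit (t₂g³ eg²) the orbital term is 0.0Δ₀ = 0 cm⁻¹, with no excess pairing.
For low-spin the configuration is t₂g⁵ eg⁰: orbital energy -2.0 × 11800 = -23600 cm⁻¹, and 2 additional pairs relative to high-spin add 40820 cm⁻¹, giving 17220 cm⁻¹.
E(LS) − E(HS) = 17220 − (0) = 17220 cm⁻¹.

17220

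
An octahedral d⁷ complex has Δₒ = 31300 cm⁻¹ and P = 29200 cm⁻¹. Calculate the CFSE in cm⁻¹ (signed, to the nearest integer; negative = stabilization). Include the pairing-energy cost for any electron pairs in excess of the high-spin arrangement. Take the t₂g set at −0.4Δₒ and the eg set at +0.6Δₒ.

Here Δₒ > P (31300 > 29200), so the low-spin state is favoured.
Filling d⁷ accordingly: t₂g⁶ eg¹.
Orbital CFSE = -1.8Δₒ = -1.8 × 31300 = -56340 cm⁻¹.
Excess pairs vs high-spin: 3 − 2 = 1; pairing cost = +29200 cm⁻¹.
Net CFSE = -56340 + 29200 = -27140 cm⁻¹.

-27140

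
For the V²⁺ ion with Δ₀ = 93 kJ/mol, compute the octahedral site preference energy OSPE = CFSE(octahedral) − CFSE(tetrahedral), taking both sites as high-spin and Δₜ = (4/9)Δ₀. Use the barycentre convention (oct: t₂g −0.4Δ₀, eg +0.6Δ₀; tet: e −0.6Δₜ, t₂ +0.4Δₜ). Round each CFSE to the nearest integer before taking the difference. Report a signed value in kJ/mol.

-79

V²⁺: group 5, so d-count = 5 − 2 = 3.
Octahedral high-spin t2g^3 e_g^0: CFSE = -1.2 × 93 = -112 kJ/mol.
Tetrahedral: e^2 t2^1, CFSE = 2(−0.6) + 1(+0.4) = -0.8Δₜ = -0.8 × (4/9) × 93 = -33 kJ/mol.
Subtracting, OSPE = -112 − (-33) = -79 kJ/mol.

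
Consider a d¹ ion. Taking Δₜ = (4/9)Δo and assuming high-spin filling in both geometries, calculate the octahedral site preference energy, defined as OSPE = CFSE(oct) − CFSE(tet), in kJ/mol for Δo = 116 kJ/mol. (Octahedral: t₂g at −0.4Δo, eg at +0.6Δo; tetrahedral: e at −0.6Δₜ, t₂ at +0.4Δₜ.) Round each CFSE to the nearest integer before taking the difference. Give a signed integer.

-15

Octahedral (high-spin): t2g^1 e_g^0, CFSE = 1(−0.4) + 0(+0.6) = -0.4Δo = -0.4 × 116 = -46 kJ/mol.
In a tetrahedral site the filling is e^1 t2^0: CFSE(tet) = -0.6Δₜ = -0.6 × (4/9)(116) = -31 kJ/mol.
OSPE = -46 − (-31) = -15 kJ/mol.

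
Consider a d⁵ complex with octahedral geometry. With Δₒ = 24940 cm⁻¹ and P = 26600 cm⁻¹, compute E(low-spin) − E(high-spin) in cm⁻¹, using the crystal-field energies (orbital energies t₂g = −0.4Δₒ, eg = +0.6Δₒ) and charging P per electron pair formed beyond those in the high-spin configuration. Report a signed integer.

3320

High-spin: t₂g³ eg², CFSE = 0.0Δₒ = 0 cm⁻¹.
For low-spin the configuration is t₂g⁵ eg⁰: orbital energy -2.0 × 24940 = -49880 cm⁻¹, and 2 additional pairs relative to high-spin add 53200 cm⁻¹, giving 3320 cm⁻¹.
Thus E(LS) − E(HS) = 3320 cm⁻¹.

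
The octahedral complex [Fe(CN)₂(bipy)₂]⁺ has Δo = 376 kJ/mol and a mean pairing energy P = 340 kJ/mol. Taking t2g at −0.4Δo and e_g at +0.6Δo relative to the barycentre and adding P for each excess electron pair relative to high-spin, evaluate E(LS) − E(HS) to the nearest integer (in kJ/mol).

Ligand charges: 2×(-1) from CN⁻ and 2×(+0) from bipy sum to -2; with overall charge +1, Fe is +3.
Group 8 minus oxidation state +3 gives a d⁵ configuration for Fe³⁺.
High-spin d⁵ fills as t2g^3 e_g^2 with CFSE 3(−0.4) + 2(+0.6) = 0.0Δo = 0 kJ/mol.
For low-spin the configuration is t2g^5 e_g^0: orbital energy -2.0 × 376 = -752 kJ/mol, and 2 additional pairs relative to high-spin add 680 kJ/mol, giving -72 kJ/mol.
The difference is -72 − (0) = -72 kJ/mol, so low-spin lies lower.

-72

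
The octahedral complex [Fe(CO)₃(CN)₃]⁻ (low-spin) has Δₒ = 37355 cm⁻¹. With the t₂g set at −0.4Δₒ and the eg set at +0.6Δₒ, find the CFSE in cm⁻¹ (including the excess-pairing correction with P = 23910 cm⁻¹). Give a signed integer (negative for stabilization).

-41832

Ligand charges: 3×(+0) from CO and 3×(-1) from CN⁻ sum to -3; with overall charge -1, Fe is +2.
Fe sits in group 8; removing 2 electrons leaves Fe²⁺ with 8 − 2 = 6 d electrons.
Configuration: t₂g⁶ eg⁰.
The orbital stabilization is -2.4Δₒ = -2.4 × 37355 = -89652 cm⁻¹.
High-spin d⁶ would be t₂g⁴ eg² with 1 pair; low-spin has 3, so 2 excess pairs cost +2P = +47820 cm⁻¹.
Combining: -89652 + 47820 = -41832 cm⁻¹.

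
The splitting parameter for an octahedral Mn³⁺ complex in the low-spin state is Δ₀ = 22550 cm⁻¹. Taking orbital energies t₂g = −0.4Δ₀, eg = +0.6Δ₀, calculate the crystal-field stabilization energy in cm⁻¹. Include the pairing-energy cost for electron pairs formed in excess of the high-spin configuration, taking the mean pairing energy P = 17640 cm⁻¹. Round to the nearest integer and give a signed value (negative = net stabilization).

-18440

Mn is in group 7, so Mn³⁺ is d⁴ (7 − 3 = 4).
Electron filling gives t₂g⁴ eg⁰.
CFSE(orbital) = 4×(-0.4Δ₀) + 0×(0.6Δ₀) = -1.6Δ₀; with Δ₀ = 22550 cm⁻¹ that is -36080 cm⁻¹.
Pairing penalty: 1 pair vs 0 in the high-spin reference → 1 extra × P = 17640 cm⁻¹.
Overall CFSE = -36080 + 17640 = -18440 cm⁻¹.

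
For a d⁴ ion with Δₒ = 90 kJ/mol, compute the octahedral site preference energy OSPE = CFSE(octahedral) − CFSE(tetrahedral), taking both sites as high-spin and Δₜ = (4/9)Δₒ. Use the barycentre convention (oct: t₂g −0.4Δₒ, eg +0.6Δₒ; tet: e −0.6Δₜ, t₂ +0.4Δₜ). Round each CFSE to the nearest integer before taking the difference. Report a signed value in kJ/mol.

-38

Octahedral high-spin t2g^3 e_g^1: CFSE = -0.6 × 90 = -54 kJ/mol.
Tetrahedral: e^2 t2^2, CFSE = 2(−0.6) + 2(+0.4) = -0.4Δₜ = -0.4 × (4/9) × 90 = -16 kJ/mol.
Subtracting, OSPE = -54 − (-16) = -38 kJ/mol.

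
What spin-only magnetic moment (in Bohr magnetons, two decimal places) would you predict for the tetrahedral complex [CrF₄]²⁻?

Each F⁻ contributes -1; 4 × (-1) = -4. With overall charge -2, Cr is in the +2 oxidation state.
Cr is in group 6, so Cr²⁺ is d⁴ (6 − 2 = 4).
Tetrahedral splitting is small, so the complex is high-spin.
Configuration: e² t₂² → 4 unpaired electrons.
μ(spin-only) = √[4(4+2)] = √24 ≈ 4.90 Bohr magnetons.

4.90 Bohr magnetons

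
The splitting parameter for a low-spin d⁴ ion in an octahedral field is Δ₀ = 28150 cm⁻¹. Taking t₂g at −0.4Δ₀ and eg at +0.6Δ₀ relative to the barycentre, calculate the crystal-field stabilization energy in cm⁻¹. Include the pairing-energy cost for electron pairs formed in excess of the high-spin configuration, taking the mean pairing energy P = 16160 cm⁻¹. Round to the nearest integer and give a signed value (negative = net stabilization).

-28880

Electron filling gives t₂g⁴ eg⁰.
The orbital stabilization is -1.6Δ₀ = -1.6 × 28150 = -45040 cm⁻¹.
Pairing penalty: 1 pair vs 0 in the high-spin reference → 1 extra × P = 16160 cm⁻¹.
Combining: -45040 + 16160 = -28880 cm⁻¹.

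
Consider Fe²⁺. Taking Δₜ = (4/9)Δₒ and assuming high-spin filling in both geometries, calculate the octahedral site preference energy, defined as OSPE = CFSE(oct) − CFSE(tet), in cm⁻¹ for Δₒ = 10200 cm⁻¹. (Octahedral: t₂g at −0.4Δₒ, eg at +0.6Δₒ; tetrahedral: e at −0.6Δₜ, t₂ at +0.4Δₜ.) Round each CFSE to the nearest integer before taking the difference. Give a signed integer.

Fe sits in group 8; removing 2 electrons leaves Fe²⁺ with 8 − 2 = 6 d electrons.
Octahedral (high-spin): t₂g⁴ eg², CFSE = 4(−0.4) + 2(+0.6) = -0.4Δₒ = -0.4 × 10200 = -4080 cm⁻¹.
In a tetrahedral site the filling is e³ t₂³: CFSE(tet) = -0.6Δₜ = -0.6 × (4/9)(10200) = -2720 cm⁻¹.
Subtracting, OSPE = -4080 − (-2720) = -1360 cm⁻¹.

-1360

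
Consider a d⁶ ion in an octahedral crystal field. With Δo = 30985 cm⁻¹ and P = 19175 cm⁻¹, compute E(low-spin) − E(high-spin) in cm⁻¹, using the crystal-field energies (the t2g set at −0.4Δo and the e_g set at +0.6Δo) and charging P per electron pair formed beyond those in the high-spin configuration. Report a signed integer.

High-spin d⁶ fills as t2g^4 e_g^2 with CFSE 4(−0.4) + 2(+0.6) = -0.4Δo = -12394 cm⁻¹.
Low-spin: t2g^6 e_g^0, orbital CFSE = -2.4Δo = -74364 cm⁻¹; plus 2 excess pairs × P = +38350 cm⁻¹; total -36014 cm⁻¹.
E(LS) − E(HS) = -36014 − (-12394) = -23620 cm⁻¹.

-23620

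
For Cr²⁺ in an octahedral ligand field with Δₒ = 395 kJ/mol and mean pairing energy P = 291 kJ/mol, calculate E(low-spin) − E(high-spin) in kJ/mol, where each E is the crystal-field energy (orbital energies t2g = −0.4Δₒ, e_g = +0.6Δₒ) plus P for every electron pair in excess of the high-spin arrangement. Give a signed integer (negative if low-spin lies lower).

-104

Group 6 minus oxidation state +2 gives a d⁴ configuration for Cr²⁺.
High-spin d⁴ fills as t2g^3 e_g^1 with CFSE 3(−0.4) + 1(+0.6) = -0.6Δₒ = -237 kJ/mol.
For low-spin the configuration is t2g^4 e_g^0: orbital energy -1.6 × 395 = -632 kJ/mol, and 1 additional pair relative to high-spin adds 291 kJ/mol, giving -341 kJ/mol.
The difference is -341 − (-237) = -104 kJ/mol, so low-spin lies lower.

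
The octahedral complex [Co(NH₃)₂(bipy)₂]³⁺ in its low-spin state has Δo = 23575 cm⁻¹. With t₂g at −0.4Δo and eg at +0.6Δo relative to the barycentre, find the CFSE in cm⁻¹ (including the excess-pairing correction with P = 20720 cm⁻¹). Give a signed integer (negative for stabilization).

-15140

Ligand charges: 2×(+0) from NH₃ and 2×(+0) from bipy sum to +0; with overall charge +3, Co is +3.
Co³⁺: group 9, so d-count = 9 − 3 = 6.
Electron filling gives t₂g⁶ eg⁰.
CFSE(orbital) = 6×(-0.4Δo) + 0×(0.6Δo) = -2.4Δo; with Δo = 23575 cm⁻¹ that is -56580 cm⁻¹.
High-spin d⁶ would be t₂g⁴ eg² with 1 pair; low-spin has 3, so 2 excess pairs cost +2P = +41440 cm⁻¹.
Combining: -56580 + 41440 = -15140 cm⁻¹.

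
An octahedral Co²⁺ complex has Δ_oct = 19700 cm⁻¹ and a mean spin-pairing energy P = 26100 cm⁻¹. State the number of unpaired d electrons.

Co is in group 9, so Co²⁺ is d⁷ (9 − 2 = 7).
Since Δ_oct = 19700 cm⁻¹ < P = 26100 cm⁻¹, the complex adopts the high-spin configuration.
That gives t2g^5 e_g^2.
Unpaired electrons: 3.

3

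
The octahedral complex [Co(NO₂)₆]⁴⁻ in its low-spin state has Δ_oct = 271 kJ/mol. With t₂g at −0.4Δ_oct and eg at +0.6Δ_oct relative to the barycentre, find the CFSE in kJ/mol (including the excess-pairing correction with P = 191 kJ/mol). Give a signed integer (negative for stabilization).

-297

Each NO₂⁻ contributes -1; 6 × (-1) = -6. With overall charge -4, Co is in the +2 oxidation state.
Group 9 minus oxidation state +2 gives a d⁷ configuration for Co²⁺.
Configuration: t₂g⁶ eg¹.
The orbital stabilization is -1.8Δ_oct = -1.8 × 271 = -488 kJ/mol.
High-spin d⁷ would be t₂g⁵ eg² with 2 pairs; low-spin has 3, so 1 excess pair costs +1P = +191 kJ/mol.
Overall CFSE = -488 + 191 = -297 kJ/mol.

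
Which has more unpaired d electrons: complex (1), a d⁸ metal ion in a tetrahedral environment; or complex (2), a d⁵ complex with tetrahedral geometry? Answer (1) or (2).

(1): With tetrahedral geometry the complex is necessarily high-spin; e⁴ t₂⁴ → 2 unpaired.
(2): Tetrahedral splitting is small, so the complex is high-spin; e² t₂³ → 5 unpaired.
So (2) has more unpaired electrons.

(2)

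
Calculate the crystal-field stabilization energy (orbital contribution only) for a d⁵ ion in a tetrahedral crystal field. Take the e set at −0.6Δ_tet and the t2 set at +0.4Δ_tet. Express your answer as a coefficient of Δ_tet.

0.0 Δ_tet

With tetrahedral geometry the complex is necessarily high-spin.
Configuration: e^2 t2^3.
CFSE = 2(-0.6Δ_tet) + 3(0.4Δ_tet) = -1.2Δ_tet + 1.2Δ_tet = 0.0Δ_tet.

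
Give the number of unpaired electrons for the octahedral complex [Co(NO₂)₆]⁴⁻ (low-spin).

Each NO₂⁻ contributes -1; 6 × (-1) = -6. With overall charge -4, Co is in the +2 oxidation state.
Group 9 minus oxidation state +2 gives a d⁷ configuration for Co²⁺.
Configuration: t₂g⁶ eg¹, giving 1 unpaired electron.

1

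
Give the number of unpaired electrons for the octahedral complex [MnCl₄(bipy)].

Ligand charges: 4×(-1) from Cl⁻ and 1×(+0) from bipy sum to -4; with overall charge +0, Mn is +4.
Mn is in group 7, so Mn⁴⁺ is d³ (7 − 4 = 3).
Configuration: t2g^3 e_g^0, giving 3 unpaired electrons.

3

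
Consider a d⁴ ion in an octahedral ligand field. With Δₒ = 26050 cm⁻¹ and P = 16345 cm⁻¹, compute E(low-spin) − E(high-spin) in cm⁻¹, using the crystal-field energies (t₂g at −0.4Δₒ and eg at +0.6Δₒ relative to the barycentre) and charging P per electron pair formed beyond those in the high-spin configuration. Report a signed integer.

-9705

In the high-spin limit (t₂g³ eg¹) the orbital term is -0.6Δₒ = -15630 cm⁻¹, with no excess pairing.
Low-spin: t₂g⁴ eg⁰, orbital CFSE = -1.6Δₒ = -41680 cm⁻¹; plus 1 excess pair × P = +16345 cm⁻¹; total -25335 cm⁻¹.
Thus E(LS) − E(HS) = -9705 cm⁻¹.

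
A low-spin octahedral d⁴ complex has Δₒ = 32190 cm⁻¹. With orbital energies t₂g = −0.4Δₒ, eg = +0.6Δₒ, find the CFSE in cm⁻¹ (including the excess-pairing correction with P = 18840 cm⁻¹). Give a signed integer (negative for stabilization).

Electron filling gives t₂g⁴ eg⁰.
The orbital stabilization is -1.6Δₒ = -1.6 × 32190 = -51504 cm⁻¹.
Pairing penalty: 1 pair vs 0 in the high-spin reference → 1 extra × P = 18840 cm⁻¹.
Overall CFSE = -51504 + 18840 = -32664 cm⁻¹.

-32664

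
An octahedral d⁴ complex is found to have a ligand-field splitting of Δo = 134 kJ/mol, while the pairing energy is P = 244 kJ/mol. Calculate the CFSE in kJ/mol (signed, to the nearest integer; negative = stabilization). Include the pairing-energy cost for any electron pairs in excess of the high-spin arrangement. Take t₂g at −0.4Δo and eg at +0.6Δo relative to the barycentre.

Since Δo = 134 kJ/mol < P = 244 kJ/mol, the complex adopts the high-spin configuration.
Filling d⁴ accordingly: t₂g³ eg¹.
Orbital CFSE = -0.6Δo = -0.6 × 134 = -80 kJ/mol.
High-spin has no excess pairs, so no pairing correction applies.

-80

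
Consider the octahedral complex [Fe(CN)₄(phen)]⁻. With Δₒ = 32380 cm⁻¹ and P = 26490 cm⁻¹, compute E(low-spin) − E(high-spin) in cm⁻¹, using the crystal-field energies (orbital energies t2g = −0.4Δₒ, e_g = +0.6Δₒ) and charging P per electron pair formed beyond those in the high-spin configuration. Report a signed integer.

Ligand charges: 4×(-1) from CN⁻ and 1×(+0) from phen sum to -4; with overall charge -1, Fe is +3.
Group 8 minus oxidation state +3 gives a d⁵ configuration for Fe³⁺.
In the high-spin limit (t2g^3 e_g^2) the orbital term is 0.0Δₒ = 0 cm⁻¹, with no excess pairing.
For low-spin the configuration is t2g^5 e_g^0: orbital energy -2.0 × 32380 = -64760 cm⁻¹, and 2 additional pairs relative to high-spin add 52980 cm⁻¹, giving -11780 cm⁻¹.
The difference is -11780 − (0) = -11780 cm⁻¹, so low-spin lies lower.

-11780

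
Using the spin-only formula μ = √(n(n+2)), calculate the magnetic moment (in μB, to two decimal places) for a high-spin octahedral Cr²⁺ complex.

4.90 μB

Group 6 minus oxidation state +2 gives a d⁴ configuration for Cr²⁺.
Configuration: t₂g³ eg¹ → 4 unpaired electrons.
μ(spin-only) = √[4(4+2)] = √24 ≈ 4.90 μB.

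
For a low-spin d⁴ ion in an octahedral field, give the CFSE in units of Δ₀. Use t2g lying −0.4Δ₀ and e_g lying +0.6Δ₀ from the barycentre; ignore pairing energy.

-1.6 Δ₀

Configuration: t2g^4 e_g^0.
CFSE = 4(-0.4Δ₀) + 0(0.6Δ₀) = -1.6Δ₀ + 0.0Δ₀ = -1.6Δ₀.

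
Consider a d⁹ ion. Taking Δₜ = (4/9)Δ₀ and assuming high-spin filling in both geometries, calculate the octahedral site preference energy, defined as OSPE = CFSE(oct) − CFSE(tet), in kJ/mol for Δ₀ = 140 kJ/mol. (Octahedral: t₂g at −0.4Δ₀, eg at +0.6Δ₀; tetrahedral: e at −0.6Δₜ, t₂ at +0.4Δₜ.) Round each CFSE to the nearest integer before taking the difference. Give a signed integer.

Octahedral high-spin t2g^6 e_g^3: CFSE = -0.6 × 140 = -84 kJ/mol.
Tetrahedral: e^4 t2^5, CFSE = 4(−0.6) + 5(+0.4) = -0.4Δₜ = -0.4 × (4/9) × 140 = -25 kJ/mol.
OSPE = -84 − (-25) = -59 kJ/mol.

-59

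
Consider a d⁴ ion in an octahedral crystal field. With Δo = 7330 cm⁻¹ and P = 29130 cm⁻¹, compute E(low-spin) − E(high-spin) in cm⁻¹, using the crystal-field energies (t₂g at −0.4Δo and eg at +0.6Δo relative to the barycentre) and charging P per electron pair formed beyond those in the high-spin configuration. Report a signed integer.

21800

High-spin: t₂g³ eg¹, CFSE = -0.6Δo = -4398 cm⁻¹.
Low-spin t₂g⁴ eg⁰ gives -1.6Δo = -11728 cm⁻¹, but forming 1 extra pair costs 1P = 29130 cm⁻¹, so E(LS) = -11728 + 29130 = 17402 cm⁻¹.
Thus E(LS) − E(HS) = 21800 cm⁻¹.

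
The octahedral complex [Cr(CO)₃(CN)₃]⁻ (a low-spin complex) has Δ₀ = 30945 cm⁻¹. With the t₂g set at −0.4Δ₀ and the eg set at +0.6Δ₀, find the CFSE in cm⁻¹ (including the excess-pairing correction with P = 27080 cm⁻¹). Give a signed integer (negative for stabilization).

Ligand charges: 3×(+0) from CO and 3×(-1) from CN⁻ sum to -3; with overall charge -1, Cr is +2.
Cr is in group 6, so Cr²⁺ is d⁴ (6 − 2 = 4).
Electron filling gives t₂g⁴ eg⁰.
CFSE(orbital) = 4×(-0.4Δ₀) + 0×(0.6Δ₀) = -1.6Δ₀; with Δ₀ = 30945 cm⁻¹ that is -49512 cm⁻¹.
High-spin d⁴ would be t₂g³ eg¹ with 0 pairs; low-spin has 1, so 1 excess pair costs +1P = +27080 cm⁻¹.
Net CFSE = -49512 + 27080 = -22432 cm⁻¹.

-22432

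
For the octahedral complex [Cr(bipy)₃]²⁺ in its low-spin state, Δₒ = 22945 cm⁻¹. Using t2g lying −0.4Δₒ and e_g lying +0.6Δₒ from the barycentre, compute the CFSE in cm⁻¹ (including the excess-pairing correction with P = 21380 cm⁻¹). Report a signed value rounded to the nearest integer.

bipy is neutral, so the +2 overall charge sits on Cr: oxidation state +2.
Cr is in group 6, so Cr²⁺ is d⁴ (6 − 2 = 4).
Configuration: t2g^4 e_g^0.
CFSE(orbital) = 4×(-0.4Δₒ) + 0×(0.6Δₒ) = -1.6Δₒ; with Δₒ = 22945 cm⁻¹ that is -36712 cm⁻¹.
Pairing penalty: 1 pair vs 0 in the high-spin reference → 1 extra × P = 21380 cm⁻¹.
Combining: -36712 + 21380 = -15332 cm⁻¹.

-15332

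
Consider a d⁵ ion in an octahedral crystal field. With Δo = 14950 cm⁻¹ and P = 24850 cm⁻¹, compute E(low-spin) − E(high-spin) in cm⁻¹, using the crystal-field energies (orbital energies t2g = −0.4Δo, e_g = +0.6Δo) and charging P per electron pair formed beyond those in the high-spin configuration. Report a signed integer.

19800

In the high-spin limit (t2g^3 e_g^2) the orbital term is 0.0Δo = 0 cm⁻¹, with no excess pairing.
For low-spin the configuration is t2g^5 e_g^0: orbital energy -2.0 × 14950 = -29900 cm⁻¹, and 2 additional pairs relative to high-spin add 49700 cm⁻¹, giving 19800 cm⁻¹.
The difference is 19800 − (0) = 19800 cm⁻¹, so high-spin lies lower.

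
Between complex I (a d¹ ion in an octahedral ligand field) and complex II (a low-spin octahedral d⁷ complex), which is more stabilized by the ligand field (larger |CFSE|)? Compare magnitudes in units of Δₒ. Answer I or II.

II

I: t₂g¹ eg⁰, CFSE = -0.4Δₒ.
II: t2g^6 e_g^1, CFSE = -1.8Δₒ.
So II has the larger |CFSE|.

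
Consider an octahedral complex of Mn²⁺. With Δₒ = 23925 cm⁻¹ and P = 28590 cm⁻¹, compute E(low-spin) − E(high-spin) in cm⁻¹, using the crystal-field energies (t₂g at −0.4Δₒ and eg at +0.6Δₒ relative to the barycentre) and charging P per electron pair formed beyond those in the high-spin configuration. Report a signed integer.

9330

Mn is in group 7, so Mn²⁺ is d⁵ (7 − 2 = 5).
In the high-spin limit (t₂g³ eg²) the orbital term is 0.0Δₒ = 0 cm⁻¹, with no excess pairing.
For low-spin the configuration is t₂g⁵ eg⁰: orbital energy -2.0 × 23925 = -47850 cm⁻¹, and 2 additional pairs relative to high-spin add 57180 cm⁻¹, giving 9330 cm⁻¹.
Thus E(LS) − E(HS) = 9330 cm⁻¹.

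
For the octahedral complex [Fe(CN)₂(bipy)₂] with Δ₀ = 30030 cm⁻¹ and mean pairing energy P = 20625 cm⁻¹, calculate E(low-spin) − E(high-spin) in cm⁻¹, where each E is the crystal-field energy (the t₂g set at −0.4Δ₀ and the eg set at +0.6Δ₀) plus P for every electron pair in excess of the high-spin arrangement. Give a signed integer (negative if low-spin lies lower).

-18810

Ligand charges: 2×(-1) from CN⁻ and 2×(+0) from bipy sum to -2; with overall charge +0, Fe is +2.
Group 8 minus oxidation state +2 gives a d⁶ configuration for Fe²⁺.
High-spin: t₂g⁴ eg², CFSE = -0.4Δ₀ = -12012 cm⁻¹.
For low-spin the configuration is t₂g⁶ eg⁰: orbital energy -2.4 × 30030 = -72072 cm⁻¹, and 2 additional pairs relative to high-spin add 41250 cm⁻¹, giving -30822 cm⁻¹.
E(LS) − E(HS) = -30822 − (-12012) = -18810 cm⁻¹.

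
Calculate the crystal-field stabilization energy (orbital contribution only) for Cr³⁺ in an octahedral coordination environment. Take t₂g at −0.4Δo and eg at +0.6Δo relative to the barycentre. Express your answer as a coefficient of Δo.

-1.2 Δo

Group 6 minus oxidation state +3 gives a d³ configuration for Cr³⁺.
For octahedral d³ the high- and low-spin configurations coincide.
Configuration: t₂g³ eg⁰.
CFSE = 3(-0.4Δo) + 0(0.6Δo) = -1.2Δo + 0.0Δo = -1.2Δo.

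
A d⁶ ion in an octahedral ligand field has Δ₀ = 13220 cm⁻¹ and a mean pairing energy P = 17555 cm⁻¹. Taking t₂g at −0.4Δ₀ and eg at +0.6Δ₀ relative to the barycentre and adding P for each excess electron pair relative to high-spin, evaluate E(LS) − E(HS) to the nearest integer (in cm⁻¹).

In the high-spin limit (t₂g⁴ eg²) the orbital term is -0.4Δ₀ = -5288 cm⁻¹, with no excess pairing.
For low-spin the configuration is t₂g⁶ eg⁰: orbital energy -2.4 × 13220 = -31728 cm⁻¹, and 2 additional pairs relative to high-spin add 35110 cm⁻¹, giving 3382 cm⁻¹.
The difference is 3382 − (-5288) = 8670 cm⁻¹, so high-spin lies lower.

8670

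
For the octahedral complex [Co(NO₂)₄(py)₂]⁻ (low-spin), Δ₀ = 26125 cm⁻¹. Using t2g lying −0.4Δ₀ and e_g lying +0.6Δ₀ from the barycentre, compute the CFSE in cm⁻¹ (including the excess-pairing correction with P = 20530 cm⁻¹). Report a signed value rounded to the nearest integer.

-21640

Ligand charges: 4×(-1) from NO₂⁻ and 2×(+0) from py sum to -4; with overall charge -1, Co is +3.
Group 9 minus oxidation state +3 gives a d⁶ configuration for Co³⁺.
The d⁶ electrons fill as t2g^6 e_g^0.
The orbital stabilization is -2.4Δ₀ = -2.4 × 26125 = -62700 cm⁻¹.
Relative to high-spin t2g^4 e_g^2 (1 paired), the low-spin configuration has 2 additional pairs, contributing +2 × 20530 = +41060 cm⁻¹.
Net CFSE = -62700 + 41060 = -21640 cm⁻¹.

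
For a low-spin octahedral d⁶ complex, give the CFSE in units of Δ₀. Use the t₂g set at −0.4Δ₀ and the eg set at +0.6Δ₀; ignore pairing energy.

-2.4 Δ₀

Configuration: t₂g⁶ eg⁰.
CFSE = 6(-0.4Δ₀) + 0(0.6Δ₀) = -2.4Δ₀ + 0.0Δ₀ = -2.4Δ₀.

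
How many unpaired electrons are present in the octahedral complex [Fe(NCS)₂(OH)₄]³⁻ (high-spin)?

Ligand charges: 2×(-1) from NCS⁻ and 4×(-1) from OH⁻ sum to -6; with overall charge -3, Fe is +3.
Group 8 minus oxidation state +3 gives a d⁵ configuration for Fe³⁺.
Configuration: t2g^3 e_g^2, giving 5 unpaired electrons.

5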